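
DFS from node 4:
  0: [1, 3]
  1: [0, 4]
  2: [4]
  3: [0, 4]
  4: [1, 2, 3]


Visit 4, push [3, 2, 1]
Visit 1, push [0]
Visit 0, push [3]
Visit 3, push []
Visit 2, push []

DFS order: [4, 1, 0, 3, 2]


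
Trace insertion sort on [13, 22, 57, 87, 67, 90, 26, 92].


Initial: [13, 22, 57, 87, 67, 90, 26, 92]
Insert 22: [13, 22, 57, 87, 67, 90, 26, 92]
Insert 57: [13, 22, 57, 87, 67, 90, 26, 92]
Insert 87: [13, 22, 57, 87, 67, 90, 26, 92]
Insert 67: [13, 22, 57, 67, 87, 90, 26, 92]
Insert 90: [13, 22, 57, 67, 87, 90, 26, 92]
Insert 26: [13, 22, 26, 57, 67, 87, 90, 92]
Insert 92: [13, 22, 26, 57, 67, 87, 90, 92]

Sorted: [13, 22, 26, 57, 67, 87, 90, 92]


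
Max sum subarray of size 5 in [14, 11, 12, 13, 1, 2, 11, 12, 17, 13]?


[0:5]: 51
[1:6]: 39
[2:7]: 39
[3:8]: 39
[4:9]: 43
[5:10]: 55

Max: 55 at [5:10]


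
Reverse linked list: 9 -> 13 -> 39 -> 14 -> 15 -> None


Step 1: curr=9, set curr.next=prev(None) | reversed so far: 9
Step 2: curr=13, set curr.next=prev(9) | reversed so far: 13 -> 9
Step 3: curr=39, set curr.next=prev(13) | reversed so far: 39 -> 13 -> 9
Step 4: curr=14, set curr.next=prev(39) | reversed so far: 14 -> 39 -> 13 -> 9
Step 5: curr=15, set curr.next=prev(14) | reversed so far: 15 -> 14 -> 39 -> 13 -> 9

15 -> 14 -> 39 -> 13 -> 9 -> None


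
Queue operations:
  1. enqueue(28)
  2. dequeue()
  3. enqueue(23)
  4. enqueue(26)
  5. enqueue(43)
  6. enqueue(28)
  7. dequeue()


enqueue(28) -> [28]
dequeue()->28, []
enqueue(23) -> [23]
enqueue(26) -> [23, 26]
enqueue(43) -> [23, 26, 43]
enqueue(28) -> [23, 26, 43, 28]
dequeue()->23, [26, 43, 28]

Final queue: [26, 43, 28]


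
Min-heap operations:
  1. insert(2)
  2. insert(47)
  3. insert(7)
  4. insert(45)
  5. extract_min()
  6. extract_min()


insert(2) -> [2]
insert(47) -> [2, 47]
insert(7) -> [2, 47, 7]
insert(45) -> [2, 45, 7, 47]
extract_min()->2, [7, 45, 47]
extract_min()->7, [45, 47]

Final heap: [45, 47]


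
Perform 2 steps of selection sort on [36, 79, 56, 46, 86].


Initial: [36, 79, 56, 46, 86]
Step 1: min=36 at 0
  Swap: [36, 79, 56, 46, 86]
Step 2: min=46 at 3
  Swap: [36, 46, 56, 79, 86]

After 2 steps: [36, 46, 56, 79, 86]


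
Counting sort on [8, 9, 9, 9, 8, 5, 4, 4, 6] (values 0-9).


Input: [8, 9, 9, 9, 8, 5, 4, 4, 6]
Counts: [0, 0, 0, 0, 2, 1, 1, 0, 2, 3]

Sorted: [4, 4, 5, 6, 8, 8, 9, 9, 9]


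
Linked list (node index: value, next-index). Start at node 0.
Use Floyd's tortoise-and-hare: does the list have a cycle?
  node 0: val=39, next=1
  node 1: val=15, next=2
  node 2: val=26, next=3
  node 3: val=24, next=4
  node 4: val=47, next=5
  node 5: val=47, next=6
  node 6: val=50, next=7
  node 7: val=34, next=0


Floyd's tortoise (slow, +1) and hare (fast, +2):
  init: slow=0, fast=0
  step 1: slow=1, fast=2
  step 2: slow=2, fast=4
  step 3: slow=3, fast=6
  step 4: slow=4, fast=0
  step 5: slow=5, fast=2
  step 6: slow=6, fast=4
  step 7: slow=7, fast=6
  step 8: slow=0, fast=0
  slow == fast at node 0: cycle detected

Cycle: yes


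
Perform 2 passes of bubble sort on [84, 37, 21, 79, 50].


Initial: [84, 37, 21, 79, 50]
Pass 1: [37, 21, 79, 50, 84] (4 swaps)
Pass 2: [21, 37, 50, 79, 84] (2 swaps)

After 2 passes: [21, 37, 50, 79, 84]


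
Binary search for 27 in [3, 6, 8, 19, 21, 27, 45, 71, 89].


Step 1: lo=0, hi=8, mid=4, val=21
Step 2: lo=5, hi=8, mid=6, val=45
Step 3: lo=5, hi=5, mid=5, val=27

Found at index 5


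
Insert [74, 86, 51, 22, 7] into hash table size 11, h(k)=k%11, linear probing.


Insert 74: h=8 -> slot 8
Insert 86: h=9 -> slot 9
Insert 51: h=7 -> slot 7
Insert 22: h=0 -> slot 0
Insert 7: h=7, 3 probes -> slot 10

Table: [22, None, None, None, None, None, None, 51, 74, 86, 7]


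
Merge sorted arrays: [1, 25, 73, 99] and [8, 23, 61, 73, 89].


Take 1 from A
Take 8 from B
Take 23 from B
Take 25 from A
Take 61 from B
Take 73 from A
Take 73 from B
Take 89 from B

Merged: [1, 8, 23, 25, 61, 73, 73, 89, 99]


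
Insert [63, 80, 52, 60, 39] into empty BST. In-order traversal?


Insert 63: root
Insert 80: R from 63
Insert 52: L from 63
Insert 60: L from 63 -> R from 52
Insert 39: L from 63 -> L from 52

In-order: [39, 52, 60, 63, 80]


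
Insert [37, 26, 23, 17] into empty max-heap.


Insert 37: [37]
Insert 26: [37, 26]
Insert 23: [37, 26, 23]
Insert 17: [37, 26, 23, 17]

Final heap: [37, 26, 23, 17]


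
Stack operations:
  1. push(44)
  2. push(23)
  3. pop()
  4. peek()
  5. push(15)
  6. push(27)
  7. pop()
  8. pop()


push(44) -> [44]
push(23) -> [44, 23]
pop()->23, [44]
peek()->44
push(15) -> [44, 15]
push(27) -> [44, 15, 27]
pop()->27, [44, 15]
pop()->15, [44]

Final stack: [44]


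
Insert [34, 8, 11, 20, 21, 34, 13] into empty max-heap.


Insert 34: [34]
Insert 8: [34, 8]
Insert 11: [34, 8, 11]
Insert 20: [34, 20, 11, 8]
Insert 21: [34, 21, 11, 8, 20]
Insert 34: [34, 21, 34, 8, 20, 11]
Insert 13: [34, 21, 34, 8, 20, 11, 13]

Final heap: [34, 21, 34, 8, 20, 11, 13]


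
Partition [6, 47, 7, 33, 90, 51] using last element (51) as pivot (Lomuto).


Pivot: 51
  6 <= 51: advance i (no swap)
  47 <= 51: advance i (no swap)
  7 <= 51: advance i (no swap)
  33 <= 51: advance i (no swap)
Place pivot at 4: [6, 47, 7, 33, 51, 90]

Partitioned: [6, 47, 7, 33, 51, 90]


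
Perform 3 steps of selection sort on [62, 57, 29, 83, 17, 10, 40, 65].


Initial: [62, 57, 29, 83, 17, 10, 40, 65]
Step 1: min=10 at 5
  Swap: [10, 57, 29, 83, 17, 62, 40, 65]
Step 2: min=17 at 4
  Swap: [10, 17, 29, 83, 57, 62, 40, 65]
Step 3: min=29 at 2
  Swap: [10, 17, 29, 83, 57, 62, 40, 65]

After 3 steps: [10, 17, 29, 83, 57, 62, 40, 65]


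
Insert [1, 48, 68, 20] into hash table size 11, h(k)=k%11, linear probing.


Insert 1: h=1 -> slot 1
Insert 48: h=4 -> slot 4
Insert 68: h=2 -> slot 2
Insert 20: h=9 -> slot 9

Table: [None, 1, 68, None, 48, None, None, None, None, 20, None]


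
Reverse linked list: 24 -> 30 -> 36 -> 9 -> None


Step 1: curr=24, set curr.next=prev(None) | reversed so far: 24
Step 2: curr=30, set curr.next=prev(24) | reversed so far: 30 -> 24
Step 3: curr=36, set curr.next=prev(30) | reversed so far: 36 -> 30 -> 24
Step 4: curr=9, set curr.next=prev(36) | reversed so far: 9 -> 36 -> 30 -> 24

9 -> 36 -> 30 -> 24 -> None


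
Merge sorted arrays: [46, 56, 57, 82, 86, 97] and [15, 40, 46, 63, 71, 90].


Take 15 from B
Take 40 from B
Take 46 from A
Take 46 from B
Take 56 from A
Take 57 from A
Take 63 from B
Take 71 from B
Take 82 from A
Take 86 from A
Take 90 from B

Merged: [15, 40, 46, 46, 56, 57, 63, 71, 82, 86, 90, 97]


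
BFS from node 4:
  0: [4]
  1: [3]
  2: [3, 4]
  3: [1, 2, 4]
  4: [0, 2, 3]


Visit 4, enqueue [0, 2, 3]
Visit 0, enqueue []
Visit 2, enqueue []
Visit 3, enqueue [1]
Visit 1, enqueue []

BFS order: [4, 0, 2, 3, 1]


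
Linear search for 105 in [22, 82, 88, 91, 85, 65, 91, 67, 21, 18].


i=0: 22!=105
i=1: 82!=105
i=2: 88!=105
i=3: 91!=105
i=4: 85!=105
i=5: 65!=105
i=6: 91!=105
i=7: 67!=105
i=8: 21!=105
i=9: 18!=105

Not found, 10 comps


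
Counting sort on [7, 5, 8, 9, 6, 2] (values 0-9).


Input: [7, 5, 8, 9, 6, 2]
Counts: [0, 0, 1, 0, 0, 1, 1, 1, 1, 1]

Sorted: [2, 5, 6, 7, 8, 9]


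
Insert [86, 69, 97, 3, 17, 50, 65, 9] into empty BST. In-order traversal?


Insert 86: root
Insert 69: L from 86
Insert 97: R from 86
Insert 3: L from 86 -> L from 69
Insert 17: L from 86 -> L from 69 -> R from 3
Insert 50: L from 86 -> L from 69 -> R from 3 -> R from 17
Insert 65: L from 86 -> L from 69 -> R from 3 -> R from 17 -> R from 50
Insert 9: L from 86 -> L from 69 -> R from 3 -> L from 17

In-order: [3, 9, 17, 50, 65, 69, 86, 97]


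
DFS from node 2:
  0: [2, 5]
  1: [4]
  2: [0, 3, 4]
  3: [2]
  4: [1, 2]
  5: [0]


Visit 2, push [4, 3, 0]
Visit 0, push [5]
Visit 5, push []
Visit 3, push []
Visit 4, push [1]
Visit 1, push []

DFS order: [2, 0, 5, 3, 4, 1]


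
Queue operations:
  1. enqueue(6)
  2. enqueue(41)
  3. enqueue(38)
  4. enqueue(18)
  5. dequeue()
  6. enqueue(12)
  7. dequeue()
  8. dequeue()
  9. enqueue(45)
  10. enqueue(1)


enqueue(6) -> [6]
enqueue(41) -> [6, 41]
enqueue(38) -> [6, 41, 38]
enqueue(18) -> [6, 41, 38, 18]
dequeue()->6, [41, 38, 18]
enqueue(12) -> [41, 38, 18, 12]
dequeue()->41, [38, 18, 12]
dequeue()->38, [18, 12]
enqueue(45) -> [18, 12, 45]
enqueue(1) -> [18, 12, 45, 1]

Final queue: [18, 12, 45, 1]


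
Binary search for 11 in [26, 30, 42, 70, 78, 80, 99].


Step 1: lo=0, hi=6, mid=3, val=70
Step 2: lo=0, hi=2, mid=1, val=30
Step 3: lo=0, hi=0, mid=0, val=26

Not found


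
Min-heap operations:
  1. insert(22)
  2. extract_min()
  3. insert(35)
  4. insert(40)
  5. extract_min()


insert(22) -> [22]
extract_min()->22, []
insert(35) -> [35]
insert(40) -> [35, 40]
extract_min()->35, [40]

Final heap: [40]


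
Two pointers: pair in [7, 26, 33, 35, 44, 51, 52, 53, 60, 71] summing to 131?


lo=0(7)+hi=9(71)=78
lo=1(26)+hi=9(71)=97
lo=2(33)+hi=9(71)=104
lo=3(35)+hi=9(71)=106
lo=4(44)+hi=9(71)=115
lo=5(51)+hi=9(71)=122
lo=6(52)+hi=9(71)=123
lo=7(53)+hi=9(71)=124
lo=8(60)+hi=9(71)=131

Yes: 60+71=131


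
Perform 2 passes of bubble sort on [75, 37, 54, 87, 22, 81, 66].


Initial: [75, 37, 54, 87, 22, 81, 66]
Pass 1: [37, 54, 75, 22, 81, 66, 87] (5 swaps)
Pass 2: [37, 54, 22, 75, 66, 81, 87] (2 swaps)

After 2 passes: [37, 54, 22, 75, 66, 81, 87]


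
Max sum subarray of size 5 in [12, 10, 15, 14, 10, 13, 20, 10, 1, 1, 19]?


[0:5]: 61
[1:6]: 62
[2:7]: 72
[3:8]: 67
[4:9]: 54
[5:10]: 45
[6:11]: 51

Max: 72 at [2:7]


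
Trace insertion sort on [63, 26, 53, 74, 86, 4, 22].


Initial: [63, 26, 53, 74, 86, 4, 22]
Insert 26: [26, 63, 53, 74, 86, 4, 22]
Insert 53: [26, 53, 63, 74, 86, 4, 22]
Insert 74: [26, 53, 63, 74, 86, 4, 22]
Insert 86: [26, 53, 63, 74, 86, 4, 22]
Insert 4: [4, 26, 53, 63, 74, 86, 22]
Insert 22: [4, 22, 26, 53, 63, 74, 86]

Sorted: [4, 22, 26, 53, 63, 74, 86]


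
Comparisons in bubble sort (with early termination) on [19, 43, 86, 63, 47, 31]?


Algorithm: bubble sort (with early termination)
Input: [19, 43, 86, 63, 47, 31]
Sorted: [19, 31, 43, 47, 63, 86]

15


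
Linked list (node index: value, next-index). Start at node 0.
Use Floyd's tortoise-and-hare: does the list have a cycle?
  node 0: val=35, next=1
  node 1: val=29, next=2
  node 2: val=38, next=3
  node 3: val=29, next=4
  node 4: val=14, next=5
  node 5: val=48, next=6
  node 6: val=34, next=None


Floyd's tortoise (slow, +1) and hare (fast, +2):
  init: slow=0, fast=0
  step 1: slow=1, fast=2
  step 2: slow=2, fast=4
  step 3: slow=3, fast=6
  step 4: fast -> None, no cycle

Cycle: no


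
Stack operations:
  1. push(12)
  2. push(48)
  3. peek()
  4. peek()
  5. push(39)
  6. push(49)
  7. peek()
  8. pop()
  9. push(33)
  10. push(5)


push(12) -> [12]
push(48) -> [12, 48]
peek()->48
peek()->48
push(39) -> [12, 48, 39]
push(49) -> [12, 48, 39, 49]
peek()->49
pop()->49, [12, 48, 39]
push(33) -> [12, 48, 39, 33]
push(5) -> [12, 48, 39, 33, 5]

Final stack: [12, 48, 39, 33, 5]


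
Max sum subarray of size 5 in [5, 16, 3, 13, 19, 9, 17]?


[0:5]: 56
[1:6]: 60
[2:7]: 61

Max: 61 at [2:7]


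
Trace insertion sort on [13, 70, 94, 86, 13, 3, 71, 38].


Initial: [13, 70, 94, 86, 13, 3, 71, 38]
Insert 70: [13, 70, 94, 86, 13, 3, 71, 38]
Insert 94: [13, 70, 94, 86, 13, 3, 71, 38]
Insert 86: [13, 70, 86, 94, 13, 3, 71, 38]
Insert 13: [13, 13, 70, 86, 94, 3, 71, 38]
Insert 3: [3, 13, 13, 70, 86, 94, 71, 38]
Insert 71: [3, 13, 13, 70, 71, 86, 94, 38]
Insert 38: [3, 13, 13, 38, 70, 71, 86, 94]

Sorted: [3, 13, 13, 38, 70, 71, 86, 94]


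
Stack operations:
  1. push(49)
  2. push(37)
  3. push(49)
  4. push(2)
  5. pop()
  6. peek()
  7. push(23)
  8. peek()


push(49) -> [49]
push(37) -> [49, 37]
push(49) -> [49, 37, 49]
push(2) -> [49, 37, 49, 2]
pop()->2, [49, 37, 49]
peek()->49
push(23) -> [49, 37, 49, 23]
peek()->23

Final stack: [49, 37, 49, 23]


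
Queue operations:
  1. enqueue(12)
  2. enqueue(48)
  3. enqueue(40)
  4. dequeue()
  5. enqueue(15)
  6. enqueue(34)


enqueue(12) -> [12]
enqueue(48) -> [12, 48]
enqueue(40) -> [12, 48, 40]
dequeue()->12, [48, 40]
enqueue(15) -> [48, 40, 15]
enqueue(34) -> [48, 40, 15, 34]

Final queue: [48, 40, 15, 34]


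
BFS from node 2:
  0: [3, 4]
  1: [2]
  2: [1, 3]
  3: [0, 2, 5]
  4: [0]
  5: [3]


Visit 2, enqueue [1, 3]
Visit 1, enqueue []
Visit 3, enqueue [0, 5]
Visit 0, enqueue [4]
Visit 5, enqueue []
Visit 4, enqueue []

BFS order: [2, 1, 3, 0, 5, 4]


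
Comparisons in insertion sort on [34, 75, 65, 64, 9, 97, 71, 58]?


Algorithm: insertion sort
Input: [34, 75, 65, 64, 9, 97, 71, 58]
Sorted: [9, 34, 58, 64, 65, 71, 75, 97]

20


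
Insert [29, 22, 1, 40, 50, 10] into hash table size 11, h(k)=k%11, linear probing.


Insert 29: h=7 -> slot 7
Insert 22: h=0 -> slot 0
Insert 1: h=1 -> slot 1
Insert 40: h=7, 1 probes -> slot 8
Insert 50: h=6 -> slot 6
Insert 10: h=10 -> slot 10

Table: [22, 1, None, None, None, None, 50, 29, 40, None, 10]


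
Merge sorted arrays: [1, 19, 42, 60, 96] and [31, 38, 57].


Take 1 from A
Take 19 from A
Take 31 from B
Take 38 from B
Take 42 from A
Take 57 from B

Merged: [1, 19, 31, 38, 42, 57, 60, 96]


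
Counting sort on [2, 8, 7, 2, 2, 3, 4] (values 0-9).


Input: [2, 8, 7, 2, 2, 3, 4]
Counts: [0, 0, 3, 1, 1, 0, 0, 1, 1, 0]

Sorted: [2, 2, 2, 3, 4, 7, 8]


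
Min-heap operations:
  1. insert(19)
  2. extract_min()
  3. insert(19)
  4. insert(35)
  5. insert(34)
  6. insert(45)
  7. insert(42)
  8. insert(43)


insert(19) -> [19]
extract_min()->19, []
insert(19) -> [19]
insert(35) -> [19, 35]
insert(34) -> [19, 35, 34]
insert(45) -> [19, 35, 34, 45]
insert(42) -> [19, 35, 34, 45, 42]
insert(43) -> [19, 35, 34, 45, 42, 43]

Final heap: [19, 35, 34, 45, 42, 43]


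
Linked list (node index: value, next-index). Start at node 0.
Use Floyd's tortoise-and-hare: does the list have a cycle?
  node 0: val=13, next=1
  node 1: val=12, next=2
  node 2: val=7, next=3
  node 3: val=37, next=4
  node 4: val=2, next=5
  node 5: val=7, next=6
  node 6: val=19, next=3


Floyd's tortoise (slow, +1) and hare (fast, +2):
  init: slow=0, fast=0
  step 1: slow=1, fast=2
  step 2: slow=2, fast=4
  step 3: slow=3, fast=6
  step 4: slow=4, fast=4
  slow == fast at node 4: cycle detected

Cycle: yes


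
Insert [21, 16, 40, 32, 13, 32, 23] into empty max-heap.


Insert 21: [21]
Insert 16: [21, 16]
Insert 40: [40, 16, 21]
Insert 32: [40, 32, 21, 16]
Insert 13: [40, 32, 21, 16, 13]
Insert 32: [40, 32, 32, 16, 13, 21]
Insert 23: [40, 32, 32, 16, 13, 21, 23]

Final heap: [40, 32, 32, 16, 13, 21, 23]


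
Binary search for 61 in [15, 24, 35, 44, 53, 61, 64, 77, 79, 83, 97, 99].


Step 1: lo=0, hi=11, mid=5, val=61

Found at index 5


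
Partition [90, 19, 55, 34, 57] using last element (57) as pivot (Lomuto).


Pivot: 57
  19 <= 57: swap -> [19, 90, 55, 34, 57]
  55 <= 57: swap -> [19, 55, 90, 34, 57]
  34 <= 57: swap -> [19, 55, 34, 90, 57]
Place pivot at 3: [19, 55, 34, 57, 90]

Partitioned: [19, 55, 34, 57, 90]


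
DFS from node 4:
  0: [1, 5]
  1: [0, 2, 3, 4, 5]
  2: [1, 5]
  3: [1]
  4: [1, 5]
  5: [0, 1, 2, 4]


Visit 4, push [5, 1]
Visit 1, push [5, 3, 2, 0]
Visit 0, push [5]
Visit 5, push [2]
Visit 2, push []
Visit 3, push []

DFS order: [4, 1, 0, 5, 2, 3]


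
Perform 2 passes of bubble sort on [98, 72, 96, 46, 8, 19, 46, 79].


Initial: [98, 72, 96, 46, 8, 19, 46, 79]
Pass 1: [72, 96, 46, 8, 19, 46, 79, 98] (7 swaps)
Pass 2: [72, 46, 8, 19, 46, 79, 96, 98] (5 swaps)

After 2 passes: [72, 46, 8, 19, 46, 79, 96, 98]


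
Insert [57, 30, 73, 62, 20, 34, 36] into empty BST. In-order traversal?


Insert 57: root
Insert 30: L from 57
Insert 73: R from 57
Insert 62: R from 57 -> L from 73
Insert 20: L from 57 -> L from 30
Insert 34: L from 57 -> R from 30
Insert 36: L from 57 -> R from 30 -> R from 34

In-order: [20, 30, 34, 36, 57, 62, 73]


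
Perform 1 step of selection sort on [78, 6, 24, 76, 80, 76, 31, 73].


Initial: [78, 6, 24, 76, 80, 76, 31, 73]
Step 1: min=6 at 1
  Swap: [6, 78, 24, 76, 80, 76, 31, 73]

After 1 step: [6, 78, 24, 76, 80, 76, 31, 73]


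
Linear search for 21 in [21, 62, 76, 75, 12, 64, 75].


i=0: 21==21 found!

Found at 0, 1 comps


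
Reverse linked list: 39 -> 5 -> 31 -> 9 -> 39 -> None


Step 1: curr=39, set curr.next=prev(None) | reversed so far: 39
Step 2: curr=5, set curr.next=prev(39) | reversed so far: 5 -> 39
Step 3: curr=31, set curr.next=prev(5) | reversed so far: 31 -> 5 -> 39
Step 4: curr=9, set curr.next=prev(31) | reversed so far: 9 -> 31 -> 5 -> 39
Step 5: curr=39, set curr.next=prev(9) | reversed so far: 39 -> 9 -> 31 -> 5 -> 39

39 -> 9 -> 31 -> 5 -> 39 -> None


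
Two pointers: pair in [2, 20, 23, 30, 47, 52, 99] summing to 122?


lo=0(2)+hi=6(99)=101
lo=1(20)+hi=6(99)=119
lo=2(23)+hi=6(99)=122

Yes: 23+99=122


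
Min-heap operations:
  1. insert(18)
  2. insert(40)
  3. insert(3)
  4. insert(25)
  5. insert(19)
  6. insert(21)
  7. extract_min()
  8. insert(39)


insert(18) -> [18]
insert(40) -> [18, 40]
insert(3) -> [3, 40, 18]
insert(25) -> [3, 25, 18, 40]
insert(19) -> [3, 19, 18, 40, 25]
insert(21) -> [3, 19, 18, 40, 25, 21]
extract_min()->3, [18, 19, 21, 40, 25]
insert(39) -> [18, 19, 21, 40, 25, 39]

Final heap: [18, 19, 21, 40, 25, 39]


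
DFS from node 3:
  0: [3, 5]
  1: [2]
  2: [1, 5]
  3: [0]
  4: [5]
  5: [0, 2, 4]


Visit 3, push [0]
Visit 0, push [5]
Visit 5, push [4, 2]
Visit 2, push [1]
Visit 1, push []
Visit 4, push []

DFS order: [3, 0, 5, 2, 1, 4]


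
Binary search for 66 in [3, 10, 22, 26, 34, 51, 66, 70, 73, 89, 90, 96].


Step 1: lo=0, hi=11, mid=5, val=51
Step 2: lo=6, hi=11, mid=8, val=73
Step 3: lo=6, hi=7, mid=6, val=66

Found at index 6


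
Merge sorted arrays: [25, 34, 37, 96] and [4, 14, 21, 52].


Take 4 from B
Take 14 from B
Take 21 from B
Take 25 from A
Take 34 from A
Take 37 from A
Take 52 from B

Merged: [4, 14, 21, 25, 34, 37, 52, 96]


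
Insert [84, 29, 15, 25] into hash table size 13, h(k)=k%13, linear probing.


Insert 84: h=6 -> slot 6
Insert 29: h=3 -> slot 3
Insert 15: h=2 -> slot 2
Insert 25: h=12 -> slot 12

Table: [None, None, 15, 29, None, None, 84, None, None, None, None, None, 25]


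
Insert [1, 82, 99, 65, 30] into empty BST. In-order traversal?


Insert 1: root
Insert 82: R from 1
Insert 99: R from 1 -> R from 82
Insert 65: R from 1 -> L from 82
Insert 30: R from 1 -> L from 82 -> L from 65

In-order: [1, 30, 65, 82, 99]


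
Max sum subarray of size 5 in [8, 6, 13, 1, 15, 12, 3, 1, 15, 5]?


[0:5]: 43
[1:6]: 47
[2:7]: 44
[3:8]: 32
[4:9]: 46
[5:10]: 36

Max: 47 at [1:6]


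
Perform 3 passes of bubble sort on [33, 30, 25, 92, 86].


Initial: [33, 30, 25, 92, 86]
Pass 1: [30, 25, 33, 86, 92] (3 swaps)
Pass 2: [25, 30, 33, 86, 92] (1 swaps)
Pass 3: [25, 30, 33, 86, 92] (0 swaps)

After 3 passes: [25, 30, 33, 86, 92]


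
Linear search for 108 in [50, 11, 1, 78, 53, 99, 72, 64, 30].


i=0: 50!=108
i=1: 11!=108
i=2: 1!=108
i=3: 78!=108
i=4: 53!=108
i=5: 99!=108
i=6: 72!=108
i=7: 64!=108
i=8: 30!=108

Not found, 9 comps


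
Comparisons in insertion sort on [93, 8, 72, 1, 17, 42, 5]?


Algorithm: insertion sort
Input: [93, 8, 72, 1, 17, 42, 5]
Sorted: [1, 5, 8, 17, 42, 72, 93]

18


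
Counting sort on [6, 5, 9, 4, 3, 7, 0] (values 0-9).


Input: [6, 5, 9, 4, 3, 7, 0]
Counts: [1, 0, 0, 1, 1, 1, 1, 1, 0, 1]

Sorted: [0, 3, 4, 5, 6, 7, 9]


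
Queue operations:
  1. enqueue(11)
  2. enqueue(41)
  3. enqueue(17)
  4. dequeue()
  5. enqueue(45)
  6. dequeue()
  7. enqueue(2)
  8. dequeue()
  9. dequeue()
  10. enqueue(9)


enqueue(11) -> [11]
enqueue(41) -> [11, 41]
enqueue(17) -> [11, 41, 17]
dequeue()->11, [41, 17]
enqueue(45) -> [41, 17, 45]
dequeue()->41, [17, 45]
enqueue(2) -> [17, 45, 2]
dequeue()->17, [45, 2]
dequeue()->45, [2]
enqueue(9) -> [2, 9]

Final queue: [2, 9]


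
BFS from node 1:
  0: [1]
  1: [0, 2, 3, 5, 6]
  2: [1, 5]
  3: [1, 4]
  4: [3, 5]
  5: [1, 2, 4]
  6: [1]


Visit 1, enqueue [0, 2, 3, 5, 6]
Visit 0, enqueue []
Visit 2, enqueue []
Visit 3, enqueue [4]
Visit 5, enqueue []
Visit 6, enqueue []
Visit 4, enqueue []

BFS order: [1, 0, 2, 3, 5, 6, 4]


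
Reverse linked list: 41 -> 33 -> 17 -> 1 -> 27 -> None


Step 1: curr=41, set curr.next=prev(None) | reversed so far: 41
Step 2: curr=33, set curr.next=prev(41) | reversed so far: 33 -> 41
Step 3: curr=17, set curr.next=prev(33) | reversed so far: 17 -> 33 -> 41
Step 4: curr=1, set curr.next=prev(17) | reversed so far: 1 -> 17 -> 33 -> 41
Step 5: curr=27, set curr.next=prev(1) | reversed so far: 27 -> 1 -> 17 -> 33 -> 41

27 -> 1 -> 17 -> 33 -> 41 -> None


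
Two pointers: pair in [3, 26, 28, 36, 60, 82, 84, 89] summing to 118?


lo=0(3)+hi=7(89)=92
lo=1(26)+hi=7(89)=115
lo=2(28)+hi=7(89)=117
lo=3(36)+hi=7(89)=125
lo=3(36)+hi=6(84)=120
lo=3(36)+hi=5(82)=118

Yes: 36+82=118


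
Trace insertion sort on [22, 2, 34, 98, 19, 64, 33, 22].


Initial: [22, 2, 34, 98, 19, 64, 33, 22]
Insert 2: [2, 22, 34, 98, 19, 64, 33, 22]
Insert 34: [2, 22, 34, 98, 19, 64, 33, 22]
Insert 98: [2, 22, 34, 98, 19, 64, 33, 22]
Insert 19: [2, 19, 22, 34, 98, 64, 33, 22]
Insert 64: [2, 19, 22, 34, 64, 98, 33, 22]
Insert 33: [2, 19, 22, 33, 34, 64, 98, 22]
Insert 22: [2, 19, 22, 22, 33, 34, 64, 98]

Sorted: [2, 19, 22, 22, 33, 34, 64, 98]


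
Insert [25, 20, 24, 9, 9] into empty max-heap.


Insert 25: [25]
Insert 20: [25, 20]
Insert 24: [25, 20, 24]
Insert 9: [25, 20, 24, 9]
Insert 9: [25, 20, 24, 9, 9]

Final heap: [25, 20, 24, 9, 9]


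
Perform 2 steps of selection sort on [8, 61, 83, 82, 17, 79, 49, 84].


Initial: [8, 61, 83, 82, 17, 79, 49, 84]
Step 1: min=8 at 0
  Swap: [8, 61, 83, 82, 17, 79, 49, 84]
Step 2: min=17 at 4
  Swap: [8, 17, 83, 82, 61, 79, 49, 84]

After 2 steps: [8, 17, 83, 82, 61, 79, 49, 84]


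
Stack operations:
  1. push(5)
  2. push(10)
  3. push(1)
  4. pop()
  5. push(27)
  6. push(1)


push(5) -> [5]
push(10) -> [5, 10]
push(1) -> [5, 10, 1]
pop()->1, [5, 10]
push(27) -> [5, 10, 27]
push(1) -> [5, 10, 27, 1]

Final stack: [5, 10, 27, 1]


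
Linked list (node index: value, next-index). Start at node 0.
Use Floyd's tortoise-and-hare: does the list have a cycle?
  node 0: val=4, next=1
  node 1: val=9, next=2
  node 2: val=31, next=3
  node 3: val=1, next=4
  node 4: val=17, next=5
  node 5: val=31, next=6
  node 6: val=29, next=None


Floyd's tortoise (slow, +1) and hare (fast, +2):
  init: slow=0, fast=0
  step 1: slow=1, fast=2
  step 2: slow=2, fast=4
  step 3: slow=3, fast=6
  step 4: fast -> None, no cycle

Cycle: no


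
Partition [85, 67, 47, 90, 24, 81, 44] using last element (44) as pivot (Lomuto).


Pivot: 44
  24 <= 44: swap -> [24, 67, 47, 90, 85, 81, 44]
Place pivot at 1: [24, 44, 47, 90, 85, 81, 67]

Partitioned: [24, 44, 47, 90, 85, 81, 67]


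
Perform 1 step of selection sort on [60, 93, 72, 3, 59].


Initial: [60, 93, 72, 3, 59]
Step 1: min=3 at 3
  Swap: [3, 93, 72, 60, 59]

After 1 step: [3, 93, 72, 60, 59]


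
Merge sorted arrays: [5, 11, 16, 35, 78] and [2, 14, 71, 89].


Take 2 from B
Take 5 from A
Take 11 from A
Take 14 from B
Take 16 from A
Take 35 from A
Take 71 from B
Take 78 from A

Merged: [2, 5, 11, 14, 16, 35, 71, 78, 89]


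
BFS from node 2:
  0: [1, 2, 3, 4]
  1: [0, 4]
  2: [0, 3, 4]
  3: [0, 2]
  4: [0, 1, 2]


Visit 2, enqueue [0, 3, 4]
Visit 0, enqueue [1]
Visit 3, enqueue []
Visit 4, enqueue []
Visit 1, enqueue []

BFS order: [2, 0, 3, 4, 1]


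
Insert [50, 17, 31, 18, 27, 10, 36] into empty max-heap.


Insert 50: [50]
Insert 17: [50, 17]
Insert 31: [50, 17, 31]
Insert 18: [50, 18, 31, 17]
Insert 27: [50, 27, 31, 17, 18]
Insert 10: [50, 27, 31, 17, 18, 10]
Insert 36: [50, 27, 36, 17, 18, 10, 31]

Final heap: [50, 27, 36, 17, 18, 10, 31]


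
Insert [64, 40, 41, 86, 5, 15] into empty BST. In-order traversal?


Insert 64: root
Insert 40: L from 64
Insert 41: L from 64 -> R from 40
Insert 86: R from 64
Insert 5: L from 64 -> L from 40
Insert 15: L from 64 -> L from 40 -> R from 5

In-order: [5, 15, 40, 41, 64, 86]


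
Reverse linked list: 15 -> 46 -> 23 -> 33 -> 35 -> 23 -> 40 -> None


Step 1: curr=15, set curr.next=prev(None) | reversed so far: 15
Step 2: curr=46, set curr.next=prev(15) | reversed so far: 46 -> 15
Step 3: curr=23, set curr.next=prev(46) | reversed so far: 23 -> 46 -> 15
Step 4: curr=33, set curr.next=prev(23) | reversed so far: 33 -> 23 -> 46 -> 15
Step 5: curr=35, set curr.next=prev(33) | reversed so far: 35 -> 33 -> 23 -> 46 -> 15
Step 6: curr=23, set curr.next=prev(35) | reversed so far: 23 -> 35 -> 33 -> 23 -> 46 -> 15
Step 7: curr=40, set curr.next=prev(23) | reversed so far: 40 -> 23 -> 35 -> 33 -> 23 -> 46 -> 15

40 -> 23 -> 35 -> 33 -> 23 -> 46 -> 15 -> None


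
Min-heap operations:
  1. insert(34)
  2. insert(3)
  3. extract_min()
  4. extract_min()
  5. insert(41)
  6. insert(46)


insert(34) -> [34]
insert(3) -> [3, 34]
extract_min()->3, [34]
extract_min()->34, []
insert(41) -> [41]
insert(46) -> [41, 46]

Final heap: [41, 46]


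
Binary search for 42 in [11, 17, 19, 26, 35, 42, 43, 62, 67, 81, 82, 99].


Step 1: lo=0, hi=11, mid=5, val=42

Found at index 5


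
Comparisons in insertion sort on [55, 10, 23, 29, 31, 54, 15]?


Algorithm: insertion sort
Input: [55, 10, 23, 29, 31, 54, 15]
Sorted: [10, 15, 23, 29, 31, 54, 55]

15


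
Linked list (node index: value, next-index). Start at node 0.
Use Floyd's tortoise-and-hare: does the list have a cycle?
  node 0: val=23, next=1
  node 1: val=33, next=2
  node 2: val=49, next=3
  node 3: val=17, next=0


Floyd's tortoise (slow, +1) and hare (fast, +2):
  init: slow=0, fast=0
  step 1: slow=1, fast=2
  step 2: slow=2, fast=0
  step 3: slow=3, fast=2
  step 4: slow=0, fast=0
  slow == fast at node 0: cycle detected

Cycle: yes


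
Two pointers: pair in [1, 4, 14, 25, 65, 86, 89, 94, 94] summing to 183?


lo=0(1)+hi=8(94)=95
lo=1(4)+hi=8(94)=98
lo=2(14)+hi=8(94)=108
lo=3(25)+hi=8(94)=119
lo=4(65)+hi=8(94)=159
lo=5(86)+hi=8(94)=180
lo=6(89)+hi=8(94)=183

Yes: 89+94=183


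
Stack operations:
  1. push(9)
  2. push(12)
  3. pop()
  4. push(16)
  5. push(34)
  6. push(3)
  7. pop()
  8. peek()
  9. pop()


push(9) -> [9]
push(12) -> [9, 12]
pop()->12, [9]
push(16) -> [9, 16]
push(34) -> [9, 16, 34]
push(3) -> [9, 16, 34, 3]
pop()->3, [9, 16, 34]
peek()->34
pop()->34, [9, 16]

Final stack: [9, 16]


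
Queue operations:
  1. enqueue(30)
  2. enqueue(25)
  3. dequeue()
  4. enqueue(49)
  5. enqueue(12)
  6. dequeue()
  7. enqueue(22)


enqueue(30) -> [30]
enqueue(25) -> [30, 25]
dequeue()->30, [25]
enqueue(49) -> [25, 49]
enqueue(12) -> [25, 49, 12]
dequeue()->25, [49, 12]
enqueue(22) -> [49, 12, 22]

Final queue: [49, 12, 22]


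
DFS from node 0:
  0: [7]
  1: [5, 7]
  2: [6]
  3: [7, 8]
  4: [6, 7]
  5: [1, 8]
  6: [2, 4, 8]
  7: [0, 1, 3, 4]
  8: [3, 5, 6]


Visit 0, push [7]
Visit 7, push [4, 3, 1]
Visit 1, push [5]
Visit 5, push [8]
Visit 8, push [6, 3]
Visit 3, push []
Visit 6, push [4, 2]
Visit 2, push []
Visit 4, push []

DFS order: [0, 7, 1, 5, 8, 3, 6, 2, 4]


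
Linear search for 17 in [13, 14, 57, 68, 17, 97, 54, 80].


i=0: 13!=17
i=1: 14!=17
i=2: 57!=17
i=3: 68!=17
i=4: 17==17 found!

Found at 4, 5 comps


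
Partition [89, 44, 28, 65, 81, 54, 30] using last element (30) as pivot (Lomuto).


Pivot: 30
  28 <= 30: swap -> [28, 44, 89, 65, 81, 54, 30]
Place pivot at 1: [28, 30, 89, 65, 81, 54, 44]

Partitioned: [28, 30, 89, 65, 81, 54, 44]


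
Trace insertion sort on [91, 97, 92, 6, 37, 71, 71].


Initial: [91, 97, 92, 6, 37, 71, 71]
Insert 97: [91, 97, 92, 6, 37, 71, 71]
Insert 92: [91, 92, 97, 6, 37, 71, 71]
Insert 6: [6, 91, 92, 97, 37, 71, 71]
Insert 37: [6, 37, 91, 92, 97, 71, 71]
Insert 71: [6, 37, 71, 91, 92, 97, 71]
Insert 71: [6, 37, 71, 71, 91, 92, 97]

Sorted: [6, 37, 71, 71, 91, 92, 97]


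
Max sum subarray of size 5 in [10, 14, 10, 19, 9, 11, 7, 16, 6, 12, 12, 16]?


[0:5]: 62
[1:6]: 63
[2:7]: 56
[3:8]: 62
[4:9]: 49
[5:10]: 52
[6:11]: 53
[7:12]: 62

Max: 63 at [1:6]


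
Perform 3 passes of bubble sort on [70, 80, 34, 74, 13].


Initial: [70, 80, 34, 74, 13]
Pass 1: [70, 34, 74, 13, 80] (3 swaps)
Pass 2: [34, 70, 13, 74, 80] (2 swaps)
Pass 3: [34, 13, 70, 74, 80] (1 swaps)

After 3 passes: [34, 13, 70, 74, 80]


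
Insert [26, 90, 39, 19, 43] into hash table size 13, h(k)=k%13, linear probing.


Insert 26: h=0 -> slot 0
Insert 90: h=12 -> slot 12
Insert 39: h=0, 1 probes -> slot 1
Insert 19: h=6 -> slot 6
Insert 43: h=4 -> slot 4

Table: [26, 39, None, None, 43, None, 19, None, None, None, None, None, 90]


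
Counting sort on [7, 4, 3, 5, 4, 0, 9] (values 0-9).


Input: [7, 4, 3, 5, 4, 0, 9]
Counts: [1, 0, 0, 1, 2, 1, 0, 1, 0, 1]

Sorted: [0, 3, 4, 4, 5, 7, 9]


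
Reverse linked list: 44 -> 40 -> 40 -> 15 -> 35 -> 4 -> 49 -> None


Step 1: curr=44, set curr.next=prev(None) | reversed so far: 44
Step 2: curr=40, set curr.next=prev(44) | reversed so far: 40 -> 44
Step 3: curr=40, set curr.next=prev(40) | reversed so far: 40 -> 40 -> 44
Step 4: curr=15, set curr.next=prev(40) | reversed so far: 15 -> 40 -> 40 -> 44
Step 5: curr=35, set curr.next=prev(15) | reversed so far: 35 -> 15 -> 40 -> 40 -> 44
Step 6: curr=4, set curr.next=prev(35) | reversed so far: 4 -> 35 -> 15 -> 40 -> 40 -> 44
Step 7: curr=49, set curr.next=prev(4) | reversed so far: 49 -> 4 -> 35 -> 15 -> 40 -> 40 -> 44

49 -> 4 -> 35 -> 15 -> 40 -> 40 -> 44 -> None


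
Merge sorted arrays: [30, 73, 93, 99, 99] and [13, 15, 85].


Take 13 from B
Take 15 from B
Take 30 from A
Take 73 from A
Take 85 from B

Merged: [13, 15, 30, 73, 85, 93, 99, 99]


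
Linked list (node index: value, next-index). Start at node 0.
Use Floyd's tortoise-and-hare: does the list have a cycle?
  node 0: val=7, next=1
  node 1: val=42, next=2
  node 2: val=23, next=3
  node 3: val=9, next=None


Floyd's tortoise (slow, +1) and hare (fast, +2):
  init: slow=0, fast=0
  step 1: slow=1, fast=2
  step 2: fast 2->3->None, no cycle

Cycle: no


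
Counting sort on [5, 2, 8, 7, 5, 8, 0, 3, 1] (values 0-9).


Input: [5, 2, 8, 7, 5, 8, 0, 3, 1]
Counts: [1, 1, 1, 1, 0, 2, 0, 1, 2, 0]

Sorted: [0, 1, 2, 3, 5, 5, 7, 8, 8]


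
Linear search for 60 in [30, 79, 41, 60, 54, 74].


i=0: 30!=60
i=1: 79!=60
i=2: 41!=60
i=3: 60==60 found!

Found at 3, 4 comps


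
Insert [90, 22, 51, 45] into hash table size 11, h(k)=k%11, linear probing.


Insert 90: h=2 -> slot 2
Insert 22: h=0 -> slot 0
Insert 51: h=7 -> slot 7
Insert 45: h=1 -> slot 1

Table: [22, 45, 90, None, None, None, None, 51, None, None, None]


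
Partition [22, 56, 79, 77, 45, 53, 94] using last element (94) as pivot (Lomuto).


Pivot: 94
  22 <= 94: advance i (no swap)
  56 <= 94: advance i (no swap)
  79 <= 94: advance i (no swap)
  77 <= 94: advance i (no swap)
  45 <= 94: advance i (no swap)
  53 <= 94: advance i (no swap)
Place pivot at 6: [22, 56, 79, 77, 45, 53, 94]

Partitioned: [22, 56, 79, 77, 45, 53, 94]


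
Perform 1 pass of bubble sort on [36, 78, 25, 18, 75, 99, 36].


Initial: [36, 78, 25, 18, 75, 99, 36]
Pass 1: [36, 25, 18, 75, 78, 36, 99] (4 swaps)

After 1 pass: [36, 25, 18, 75, 78, 36, 99]


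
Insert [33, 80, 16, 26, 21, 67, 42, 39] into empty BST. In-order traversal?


Insert 33: root
Insert 80: R from 33
Insert 16: L from 33
Insert 26: L from 33 -> R from 16
Insert 21: L from 33 -> R from 16 -> L from 26
Insert 67: R from 33 -> L from 80
Insert 42: R from 33 -> L from 80 -> L from 67
Insert 39: R from 33 -> L from 80 -> L from 67 -> L from 42

In-order: [16, 21, 26, 33, 39, 42, 67, 80]


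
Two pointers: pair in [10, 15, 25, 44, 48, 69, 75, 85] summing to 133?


lo=0(10)+hi=7(85)=95
lo=1(15)+hi=7(85)=100
lo=2(25)+hi=7(85)=110
lo=3(44)+hi=7(85)=129
lo=4(48)+hi=7(85)=133

Yes: 48+85=133


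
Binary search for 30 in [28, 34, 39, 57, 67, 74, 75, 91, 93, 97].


Step 1: lo=0, hi=9, mid=4, val=67
Step 2: lo=0, hi=3, mid=1, val=34
Step 3: lo=0, hi=0, mid=0, val=28

Not found


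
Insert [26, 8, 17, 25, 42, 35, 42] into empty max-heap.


Insert 26: [26]
Insert 8: [26, 8]
Insert 17: [26, 8, 17]
Insert 25: [26, 25, 17, 8]
Insert 42: [42, 26, 17, 8, 25]
Insert 35: [42, 26, 35, 8, 25, 17]
Insert 42: [42, 26, 42, 8, 25, 17, 35]

Final heap: [42, 26, 42, 8, 25, 17, 35]


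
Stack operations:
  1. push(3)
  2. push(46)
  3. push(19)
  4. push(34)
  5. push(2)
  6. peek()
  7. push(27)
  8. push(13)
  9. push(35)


push(3) -> [3]
push(46) -> [3, 46]
push(19) -> [3, 46, 19]
push(34) -> [3, 46, 19, 34]
push(2) -> [3, 46, 19, 34, 2]
peek()->2
push(27) -> [3, 46, 19, 34, 2, 27]
push(13) -> [3, 46, 19, 34, 2, 27, 13]
push(35) -> [3, 46, 19, 34, 2, 27, 13, 35]

Final stack: [3, 46, 19, 34, 2, 27, 13, 35]


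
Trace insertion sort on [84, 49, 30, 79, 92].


Initial: [84, 49, 30, 79, 92]
Insert 49: [49, 84, 30, 79, 92]
Insert 30: [30, 49, 84, 79, 92]
Insert 79: [30, 49, 79, 84, 92]
Insert 92: [30, 49, 79, 84, 92]

Sorted: [30, 49, 79, 84, 92]


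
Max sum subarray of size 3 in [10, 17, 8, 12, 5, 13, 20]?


[0:3]: 35
[1:4]: 37
[2:5]: 25
[3:6]: 30
[4:7]: 38

Max: 38 at [4:7]


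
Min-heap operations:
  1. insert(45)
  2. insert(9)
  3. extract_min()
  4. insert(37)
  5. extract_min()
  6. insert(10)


insert(45) -> [45]
insert(9) -> [9, 45]
extract_min()->9, [45]
insert(37) -> [37, 45]
extract_min()->37, [45]
insert(10) -> [10, 45]

Final heap: [10, 45]


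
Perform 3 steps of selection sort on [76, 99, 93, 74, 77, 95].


Initial: [76, 99, 93, 74, 77, 95]
Step 1: min=74 at 3
  Swap: [74, 99, 93, 76, 77, 95]
Step 2: min=76 at 3
  Swap: [74, 76, 93, 99, 77, 95]
Step 3: min=77 at 4
  Swap: [74, 76, 77, 99, 93, 95]

After 3 steps: [74, 76, 77, 99, 93, 95]


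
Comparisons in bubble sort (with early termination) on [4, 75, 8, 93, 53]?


Algorithm: bubble sort (with early termination)
Input: [4, 75, 8, 93, 53]
Sorted: [4, 8, 53, 75, 93]

9


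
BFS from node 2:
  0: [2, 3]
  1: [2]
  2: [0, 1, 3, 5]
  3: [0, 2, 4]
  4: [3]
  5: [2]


Visit 2, enqueue [0, 1, 3, 5]
Visit 0, enqueue []
Visit 1, enqueue []
Visit 3, enqueue [4]
Visit 5, enqueue []
Visit 4, enqueue []

BFS order: [2, 0, 1, 3, 5, 4]


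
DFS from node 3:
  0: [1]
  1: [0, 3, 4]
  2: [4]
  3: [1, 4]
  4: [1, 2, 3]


Visit 3, push [4, 1]
Visit 1, push [4, 0]
Visit 0, push []
Visit 4, push [2]
Visit 2, push []

DFS order: [3, 1, 0, 4, 2]


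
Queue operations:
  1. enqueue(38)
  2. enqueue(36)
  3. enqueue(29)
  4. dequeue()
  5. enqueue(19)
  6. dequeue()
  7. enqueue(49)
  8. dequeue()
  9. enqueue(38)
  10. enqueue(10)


enqueue(38) -> [38]
enqueue(36) -> [38, 36]
enqueue(29) -> [38, 36, 29]
dequeue()->38, [36, 29]
enqueue(19) -> [36, 29, 19]
dequeue()->36, [29, 19]
enqueue(49) -> [29, 19, 49]
dequeue()->29, [19, 49]
enqueue(38) -> [19, 49, 38]
enqueue(10) -> [19, 49, 38, 10]

Final queue: [19, 49, 38, 10]


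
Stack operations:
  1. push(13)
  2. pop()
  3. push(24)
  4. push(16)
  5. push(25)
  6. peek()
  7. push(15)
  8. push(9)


push(13) -> [13]
pop()->13, []
push(24) -> [24]
push(16) -> [24, 16]
push(25) -> [24, 16, 25]
peek()->25
push(15) -> [24, 16, 25, 15]
push(9) -> [24, 16, 25, 15, 9]

Final stack: [24, 16, 25, 15, 9]


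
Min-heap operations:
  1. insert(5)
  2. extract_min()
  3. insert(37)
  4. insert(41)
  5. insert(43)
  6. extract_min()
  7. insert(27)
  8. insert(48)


insert(5) -> [5]
extract_min()->5, []
insert(37) -> [37]
insert(41) -> [37, 41]
insert(43) -> [37, 41, 43]
extract_min()->37, [41, 43]
insert(27) -> [27, 43, 41]
insert(48) -> [27, 43, 41, 48]

Final heap: [27, 43, 41, 48]


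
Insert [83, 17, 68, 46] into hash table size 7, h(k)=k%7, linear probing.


Insert 83: h=6 -> slot 6
Insert 17: h=3 -> slot 3
Insert 68: h=5 -> slot 5
Insert 46: h=4 -> slot 4

Table: [None, None, None, 17, 46, 68, 83]


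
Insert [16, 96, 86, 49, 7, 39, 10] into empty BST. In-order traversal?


Insert 16: root
Insert 96: R from 16
Insert 86: R from 16 -> L from 96
Insert 49: R from 16 -> L from 96 -> L from 86
Insert 7: L from 16
Insert 39: R from 16 -> L from 96 -> L from 86 -> L from 49
Insert 10: L from 16 -> R from 7

In-order: [7, 10, 16, 39, 49, 86, 96]


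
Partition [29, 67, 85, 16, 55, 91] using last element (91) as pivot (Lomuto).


Pivot: 91
  29 <= 91: advance i (no swap)
  67 <= 91: advance i (no swap)
  85 <= 91: advance i (no swap)
  16 <= 91: advance i (no swap)
  55 <= 91: advance i (no swap)
Place pivot at 5: [29, 67, 85, 16, 55, 91]

Partitioned: [29, 67, 85, 16, 55, 91]


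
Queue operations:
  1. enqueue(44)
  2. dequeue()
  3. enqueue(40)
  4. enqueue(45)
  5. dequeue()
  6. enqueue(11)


enqueue(44) -> [44]
dequeue()->44, []
enqueue(40) -> [40]
enqueue(45) -> [40, 45]
dequeue()->40, [45]
enqueue(11) -> [45, 11]

Final queue: [45, 11]


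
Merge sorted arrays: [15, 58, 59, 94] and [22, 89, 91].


Take 15 from A
Take 22 from B
Take 58 from A
Take 59 from A
Take 89 from B
Take 91 from B

Merged: [15, 22, 58, 59, 89, 91, 94]


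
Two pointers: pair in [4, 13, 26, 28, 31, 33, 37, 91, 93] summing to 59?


lo=0(4)+hi=8(93)=97
lo=0(4)+hi=7(91)=95
lo=0(4)+hi=6(37)=41
lo=1(13)+hi=6(37)=50
lo=2(26)+hi=6(37)=63
lo=2(26)+hi=5(33)=59

Yes: 26+33=59


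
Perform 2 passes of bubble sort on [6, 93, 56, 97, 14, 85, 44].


Initial: [6, 93, 56, 97, 14, 85, 44]
Pass 1: [6, 56, 93, 14, 85, 44, 97] (4 swaps)
Pass 2: [6, 56, 14, 85, 44, 93, 97] (3 swaps)

After 2 passes: [6, 56, 14, 85, 44, 93, 97]


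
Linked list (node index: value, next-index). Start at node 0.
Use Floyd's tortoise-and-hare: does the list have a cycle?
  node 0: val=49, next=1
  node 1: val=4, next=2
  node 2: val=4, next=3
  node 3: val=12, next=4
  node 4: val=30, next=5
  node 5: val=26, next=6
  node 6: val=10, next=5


Floyd's tortoise (slow, +1) and hare (fast, +2):
  init: slow=0, fast=0
  step 1: slow=1, fast=2
  step 2: slow=2, fast=4
  step 3: slow=3, fast=6
  step 4: slow=4, fast=6
  step 5: slow=5, fast=6
  step 6: slow=6, fast=6
  slow == fast at node 6: cycle detected

Cycle: yes


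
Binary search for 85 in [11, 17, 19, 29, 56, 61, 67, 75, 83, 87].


Step 1: lo=0, hi=9, mid=4, val=56
Step 2: lo=5, hi=9, mid=7, val=75
Step 3: lo=8, hi=9, mid=8, val=83
Step 4: lo=9, hi=9, mid=9, val=87

Not found


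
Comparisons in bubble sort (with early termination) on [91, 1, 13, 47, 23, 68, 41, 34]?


Algorithm: bubble sort (with early termination)
Input: [91, 1, 13, 47, 23, 68, 41, 34]
Sorted: [1, 13, 23, 34, 41, 47, 68, 91]

25


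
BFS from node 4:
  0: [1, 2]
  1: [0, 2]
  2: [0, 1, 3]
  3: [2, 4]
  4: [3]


Visit 4, enqueue [3]
Visit 3, enqueue [2]
Visit 2, enqueue [0, 1]
Visit 0, enqueue []
Visit 1, enqueue []

BFS order: [4, 3, 2, 0, 1]


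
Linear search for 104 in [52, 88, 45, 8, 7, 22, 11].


i=0: 52!=104
i=1: 88!=104
i=2: 45!=104
i=3: 8!=104
i=4: 7!=104
i=5: 22!=104
i=6: 11!=104

Not found, 7 comps


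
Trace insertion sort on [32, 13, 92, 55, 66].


Initial: [32, 13, 92, 55, 66]
Insert 13: [13, 32, 92, 55, 66]
Insert 92: [13, 32, 92, 55, 66]
Insert 55: [13, 32, 55, 92, 66]
Insert 66: [13, 32, 55, 66, 92]

Sorted: [13, 32, 55, 66, 92]


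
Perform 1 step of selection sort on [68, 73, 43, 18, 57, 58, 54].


Initial: [68, 73, 43, 18, 57, 58, 54]
Step 1: min=18 at 3
  Swap: [18, 73, 43, 68, 57, 58, 54]

After 1 step: [18, 73, 43, 68, 57, 58, 54]


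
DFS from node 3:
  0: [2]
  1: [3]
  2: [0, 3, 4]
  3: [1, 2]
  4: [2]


Visit 3, push [2, 1]
Visit 1, push []
Visit 2, push [4, 0]
Visit 0, push []
Visit 4, push []

DFS order: [3, 1, 2, 0, 4]


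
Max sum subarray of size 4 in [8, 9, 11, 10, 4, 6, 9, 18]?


[0:4]: 38
[1:5]: 34
[2:6]: 31
[3:7]: 29
[4:8]: 37

Max: 38 at [0:4]


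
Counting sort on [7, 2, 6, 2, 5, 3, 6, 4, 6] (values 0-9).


Input: [7, 2, 6, 2, 5, 3, 6, 4, 6]
Counts: [0, 0, 2, 1, 1, 1, 3, 1, 0, 0]

Sorted: [2, 2, 3, 4, 5, 6, 6, 6, 7]
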